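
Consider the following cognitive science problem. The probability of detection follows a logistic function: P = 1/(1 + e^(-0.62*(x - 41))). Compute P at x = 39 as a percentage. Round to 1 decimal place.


P(x) = 1/(1 + e^(-0.62*(39 - 41)))
Exponent = -0.62 * -2 = 1.24
e^(1.24) = 3.455613
P = 1/(1 + 3.455613) = 0.224436
Percentage = 22.4


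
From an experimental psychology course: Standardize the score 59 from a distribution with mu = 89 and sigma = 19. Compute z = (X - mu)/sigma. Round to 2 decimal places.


z = (X - mu) / sigma
= (59 - 89) / 19
= -30 / 19
= -1.58


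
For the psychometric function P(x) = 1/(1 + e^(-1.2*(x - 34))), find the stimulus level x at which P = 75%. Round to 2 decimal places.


At P = 0.75: 0.75 = 1/(1 + e^(-k*(x-x0)))
Solving: e^(-k*(x-x0)) = 1/3
x = x0 + ln(3)/k
ln(3) = 1.0986
x = 34 + 1.0986/1.2
= 34 + 0.9155
= 34.92


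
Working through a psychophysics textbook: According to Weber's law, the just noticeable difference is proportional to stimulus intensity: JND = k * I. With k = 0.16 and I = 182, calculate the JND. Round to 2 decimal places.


JND = k * I
JND = 0.16 * 182
= 29.12


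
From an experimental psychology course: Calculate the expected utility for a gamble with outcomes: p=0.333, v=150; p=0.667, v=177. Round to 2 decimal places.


EU = sum(p_i * v_i)
0.333 * 150 = 49.95
0.667 * 177 = 118.059
EU = 49.95 + 118.059
= 168.01


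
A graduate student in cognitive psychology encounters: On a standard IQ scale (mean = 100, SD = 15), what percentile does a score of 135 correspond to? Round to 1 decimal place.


z = (IQ - mean) / SD
z = (135 - 100) / 15 = 2.3333
Percentile = Phi(2.3333) * 100
Phi(2.3333) = 0.990184
= 99.0


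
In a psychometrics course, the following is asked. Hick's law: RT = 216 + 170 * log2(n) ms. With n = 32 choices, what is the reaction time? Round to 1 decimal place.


RT = 216 + 170 * log2(32)
log2(32) = 5.0
RT = 216 + 170 * 5.0
= 216 + 850.0
= 1066.0 ms


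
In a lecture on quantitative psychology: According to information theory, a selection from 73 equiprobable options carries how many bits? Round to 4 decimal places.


H = log2(n)
H = log2(73)
= 6.1898


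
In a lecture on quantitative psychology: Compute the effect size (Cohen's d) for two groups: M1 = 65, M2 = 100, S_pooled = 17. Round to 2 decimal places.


Cohen's d = (M1 - M2) / S_pooled
= (65 - 100) / 17
= -35 / 17
= -2.06


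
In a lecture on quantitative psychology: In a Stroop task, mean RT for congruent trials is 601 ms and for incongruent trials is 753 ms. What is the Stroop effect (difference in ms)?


Stroop effect = RT(incongruent) - RT(congruent)
= 753 - 601
= 152 ms


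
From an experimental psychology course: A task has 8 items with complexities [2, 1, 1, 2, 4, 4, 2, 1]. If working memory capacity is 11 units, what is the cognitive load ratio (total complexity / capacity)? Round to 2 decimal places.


Total complexity = 2 + 1 + 1 + 2 + 4 + 4 + 2 + 1 = 17
Load = total / capacity = 17 / 11
= 1.55


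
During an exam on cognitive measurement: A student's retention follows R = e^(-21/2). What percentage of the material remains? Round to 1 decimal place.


R = e^(-t/S)
-t/S = -21/2 = -10.5
R = e^(-10.5) = 2.8e-05
Percentage = 2.8e-05 * 100
= 0.0


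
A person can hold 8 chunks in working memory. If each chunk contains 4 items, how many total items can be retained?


Total items = chunks * items_per_chunk
= 8 * 4
= 32


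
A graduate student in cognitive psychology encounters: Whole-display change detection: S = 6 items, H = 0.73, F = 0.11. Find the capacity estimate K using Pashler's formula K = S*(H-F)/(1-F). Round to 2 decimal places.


K = S * (H - F) / (1 - F)
H - F = 0.62
1 - F = 0.89
K = 6 * 0.62 / 0.89
= 4.18


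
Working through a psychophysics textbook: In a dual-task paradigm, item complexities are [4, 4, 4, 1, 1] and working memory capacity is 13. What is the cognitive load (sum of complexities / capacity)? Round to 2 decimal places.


Total complexity = 4 + 4 + 4 + 1 + 1 = 14
Load = total / capacity = 14 / 13
= 1.08


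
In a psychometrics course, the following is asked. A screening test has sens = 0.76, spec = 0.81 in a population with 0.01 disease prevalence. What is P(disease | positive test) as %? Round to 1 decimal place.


PPV = (sens * prev) / (sens * prev + (1-spec) * (1-prev))
Numerator = 0.76 * 0.01 = 0.0076
P(positive and no disease) = (1 - spec) * (1 - prev) = (1 - 0.81) * (1 - 0.01) = 0.1881
Denominator = 0.0076 + 0.1881 = 0.1957
PPV = 0.0076 / 0.1957 = 0.038835
As percentage = 3.9


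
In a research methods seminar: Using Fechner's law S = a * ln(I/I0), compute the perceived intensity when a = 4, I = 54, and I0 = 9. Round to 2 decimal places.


S = 4 * ln(54/9)
I/I0 = 6.0
ln(6.0) = 1.7918
S = 4 * 1.7918
= 7.17


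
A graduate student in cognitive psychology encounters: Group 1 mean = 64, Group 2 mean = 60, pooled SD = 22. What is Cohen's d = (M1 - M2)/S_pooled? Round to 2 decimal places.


Cohen's d = (M1 - M2) / S_pooled
= (64 - 60) / 22
= 4 / 22
= 0.18


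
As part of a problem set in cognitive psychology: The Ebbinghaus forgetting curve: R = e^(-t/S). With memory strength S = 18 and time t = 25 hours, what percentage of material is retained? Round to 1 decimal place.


R = e^(-t/S)
-t/S = -25/18 = -1.388889
R = e^(-1.388889) = 0.249352
Percentage = 0.249352 * 100
= 24.9


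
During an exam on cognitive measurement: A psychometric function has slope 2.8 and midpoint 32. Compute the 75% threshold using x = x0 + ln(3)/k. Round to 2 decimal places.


At P = 0.75: 0.75 = 1/(1 + e^(-k*(x-x0)))
Solving: e^(-k*(x-x0)) = 1/3
x = x0 + ln(3)/k
ln(3) = 1.0986
x = 32 + 1.0986/2.8
= 32 + 0.3924
= 32.39


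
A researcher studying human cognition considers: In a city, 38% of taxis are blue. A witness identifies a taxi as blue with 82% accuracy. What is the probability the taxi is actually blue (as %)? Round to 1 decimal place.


P(blue | says blue) = P(says blue | blue)*P(blue) / [P(says blue | blue)*P(blue) + P(says blue | not blue)*P(not blue)]
Numerator = 0.82 * 0.38 = 0.3116
False identification = 0.18 * 0.62 = 0.1116
P = 0.3116 / (0.3116 + 0.1116)
= 0.3116 / 0.4232
As percentage = 73.6


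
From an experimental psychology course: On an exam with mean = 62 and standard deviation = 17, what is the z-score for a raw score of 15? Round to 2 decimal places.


z = (X - mu) / sigma
= (15 - 62) / 17
= -47 / 17
= -2.76


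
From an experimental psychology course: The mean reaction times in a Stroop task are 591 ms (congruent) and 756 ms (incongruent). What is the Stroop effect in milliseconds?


Stroop effect = RT(incongruent) - RT(congruent)
= 756 - 591
= 165 ms


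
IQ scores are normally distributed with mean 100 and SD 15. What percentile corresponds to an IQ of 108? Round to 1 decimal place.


z = (IQ - mean) / SD
z = (108 - 100) / 15 = 0.5333
Percentile = Phi(0.5333) * 100
Phi(0.5333) = 0.703087
= 70.3


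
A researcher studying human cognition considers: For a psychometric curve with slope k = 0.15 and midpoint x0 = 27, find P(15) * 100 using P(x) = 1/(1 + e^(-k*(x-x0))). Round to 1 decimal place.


P(x) = 1/(1 + e^(-0.15*(15 - 27)))
Exponent = -0.15 * -12 = 1.8
e^(1.8) = 6.049647
P = 1/(1 + 6.049647) = 0.141851
Percentage = 14.2


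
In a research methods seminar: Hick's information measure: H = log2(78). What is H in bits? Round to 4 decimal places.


H = log2(n)
H = log2(78)
= 6.2854


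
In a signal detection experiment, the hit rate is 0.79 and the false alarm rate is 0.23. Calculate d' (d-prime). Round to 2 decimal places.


d' = z(HR) - z(FAR)
z(0.79) = 0.8064
z(0.23) = -0.7388
d' = 0.8064 - -0.7388
= 1.55


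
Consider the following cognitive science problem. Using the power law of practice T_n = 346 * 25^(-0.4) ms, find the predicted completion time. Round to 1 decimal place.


T_n = 346 * 25^(-0.4)
25^(-0.4) = 0.275946
T_n = 346 * 0.275946
= 95.5 ms


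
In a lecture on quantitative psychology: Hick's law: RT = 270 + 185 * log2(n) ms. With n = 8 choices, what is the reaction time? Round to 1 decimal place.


RT = 270 + 185 * log2(8)
log2(8) = 3.0
RT = 270 + 185 * 3.0
= 270 + 555.0
= 825.0 ms


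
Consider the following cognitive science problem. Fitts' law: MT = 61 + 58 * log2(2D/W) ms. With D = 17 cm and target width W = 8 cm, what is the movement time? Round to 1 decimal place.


MT = 61 + 58 * log2(2*17/8)
2D/W = 4.25
log2(4.25) = 2.0875
MT = 61 + 58 * 2.0875
= 182.1 ms


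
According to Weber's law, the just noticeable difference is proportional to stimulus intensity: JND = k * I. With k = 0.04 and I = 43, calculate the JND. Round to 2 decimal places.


JND = k * I
JND = 0.04 * 43
= 1.72


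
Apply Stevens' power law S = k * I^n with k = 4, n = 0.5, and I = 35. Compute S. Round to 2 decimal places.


S = 4 * 35^0.5
35^0.5 = 5.9161
S = 4 * 5.9161
= 23.66


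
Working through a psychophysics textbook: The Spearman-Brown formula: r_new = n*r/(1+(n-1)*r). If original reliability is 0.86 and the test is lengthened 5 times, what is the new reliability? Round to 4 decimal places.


r_new = n*r / (1 + (n-1)*r)
Numerator = 5 * 0.86 = 4.3
Denominator = 1 + 4 * 0.86 = 4.44
r_new = 4.3 / 4.44
= 0.9685


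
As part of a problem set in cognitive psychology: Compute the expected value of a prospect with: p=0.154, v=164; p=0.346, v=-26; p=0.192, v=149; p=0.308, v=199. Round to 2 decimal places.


EU = sum(p_i * v_i)
0.154 * 164 = 25.256
0.346 * -26 = -8.996
0.192 * 149 = 28.608
0.308 * 199 = 61.292
EU = 25.256 + -8.996 + 28.608 + 61.292
= 106.16


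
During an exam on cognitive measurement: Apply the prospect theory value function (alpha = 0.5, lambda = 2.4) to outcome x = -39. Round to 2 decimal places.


Since x = -39 < 0, use v(x) = -lambda*(-x)^alpha
(-x) = 39
39^0.5 = 6.245
v(-39) = -2.4 * 6.245
= -14.99


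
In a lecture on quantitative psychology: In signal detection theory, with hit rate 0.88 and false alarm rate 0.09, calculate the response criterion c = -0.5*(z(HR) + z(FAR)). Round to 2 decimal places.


c = -0.5 * (z(HR) + z(FAR))
z(0.88) = 1.175
z(0.09) = -1.3408
c = -0.5 * (1.175 + -1.3408)
= -0.5 * -0.1658
= 0.08


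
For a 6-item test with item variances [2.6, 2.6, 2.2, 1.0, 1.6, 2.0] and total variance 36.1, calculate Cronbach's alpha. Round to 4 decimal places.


alpha = (k/(k-1)) * (1 - sum(s_i^2)/s_total^2)
sum(item variances) = 12.0
k/(k-1) = 6/5 = 1.2
1 - 12.0/36.1 = 1 - 0.33241 = 0.66759
alpha = 1.2 * 0.66759
= 0.8011


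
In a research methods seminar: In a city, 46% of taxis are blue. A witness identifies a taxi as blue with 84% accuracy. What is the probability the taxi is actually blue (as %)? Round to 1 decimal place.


P(blue | says blue) = P(says blue | blue)*P(blue) / [P(says blue | blue)*P(blue) + P(says blue | not blue)*P(not blue)]
Numerator = 0.84 * 0.46 = 0.3864
False identification = 0.16 * 0.54 = 0.0864
P = 0.3864 / (0.3864 + 0.0864)
= 0.3864 / 0.4728
As percentage = 81.7


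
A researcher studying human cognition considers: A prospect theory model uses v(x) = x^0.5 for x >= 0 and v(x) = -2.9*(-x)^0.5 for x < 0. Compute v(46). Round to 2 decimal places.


Since x = 46 >= 0, use v(x) = x^0.5
46^0.5 = 6.7823
v(46) = 6.78


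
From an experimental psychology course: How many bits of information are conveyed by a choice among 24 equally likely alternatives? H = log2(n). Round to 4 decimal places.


H = log2(n)
H = log2(24)
= 4.5850


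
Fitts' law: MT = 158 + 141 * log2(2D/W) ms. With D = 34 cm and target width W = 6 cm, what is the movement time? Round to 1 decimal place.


MT = 158 + 141 * log2(2*34/6)
2D/W = 11.333333
log2(11.333333) = 3.5025
MT = 158 + 141 * 3.5025
= 651.9 ms


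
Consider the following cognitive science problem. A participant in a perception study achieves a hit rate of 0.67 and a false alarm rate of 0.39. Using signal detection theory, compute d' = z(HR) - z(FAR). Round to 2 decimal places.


d' = z(HR) - z(FAR)
z(0.67) = 0.4399
z(0.39) = -0.2793
d' = 0.4399 - -0.2793
= 0.72


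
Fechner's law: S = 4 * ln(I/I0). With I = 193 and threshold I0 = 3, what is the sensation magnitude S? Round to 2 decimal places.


S = 4 * ln(193/3)
I/I0 = 64.333333
ln(64.333333) = 4.1641
S = 4 * 4.1641
= 16.66


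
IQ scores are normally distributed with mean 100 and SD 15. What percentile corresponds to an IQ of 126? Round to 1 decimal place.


z = (IQ - mean) / SD
z = (126 - 100) / 15 = 1.7333
Percentile = Phi(1.7333) * 100
Phi(1.7333) = 0.958479
= 95.8


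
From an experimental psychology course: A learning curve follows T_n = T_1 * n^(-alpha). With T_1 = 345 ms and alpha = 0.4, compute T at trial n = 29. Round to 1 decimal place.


T_n = 345 * 29^(-0.4)
29^(-0.4) = 0.26004
T_n = 345 * 0.26004
= 89.7 ms


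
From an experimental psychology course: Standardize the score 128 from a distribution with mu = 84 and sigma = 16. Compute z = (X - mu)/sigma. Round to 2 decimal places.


z = (X - mu) / sigma
= (128 - 84) / 16
= 44 / 16
= 2.75


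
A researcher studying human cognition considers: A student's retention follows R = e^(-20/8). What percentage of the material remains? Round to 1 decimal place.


R = e^(-t/S)
-t/S = -20/8 = -2.5
R = e^(-2.5) = 0.082085
Percentage = 0.082085 * 100
= 8.2


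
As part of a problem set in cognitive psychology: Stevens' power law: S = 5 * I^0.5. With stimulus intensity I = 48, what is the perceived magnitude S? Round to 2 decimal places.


S = 5 * 48^0.5
48^0.5 = 6.9282
S = 5 * 6.9282
= 34.64


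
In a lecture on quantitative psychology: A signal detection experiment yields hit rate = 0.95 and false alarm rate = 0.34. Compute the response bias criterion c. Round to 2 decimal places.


c = -0.5 * (z(HR) + z(FAR))
z(0.95) = 1.6449
z(0.34) = -0.4125
c = -0.5 * (1.6449 + -0.4125)
= -0.5 * 1.2324
= -0.62


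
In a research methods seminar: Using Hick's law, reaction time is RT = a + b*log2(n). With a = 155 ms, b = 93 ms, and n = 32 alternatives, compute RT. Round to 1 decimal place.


RT = 155 + 93 * log2(32)
log2(32) = 5.0
RT = 155 + 93 * 5.0
= 155 + 465.0
= 620.0 ms


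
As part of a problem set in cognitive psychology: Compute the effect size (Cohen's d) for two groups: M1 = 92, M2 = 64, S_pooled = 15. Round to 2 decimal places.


Cohen's d = (M1 - M2) / S_pooled
= (92 - 64) / 15
= 28 / 15
= 1.87


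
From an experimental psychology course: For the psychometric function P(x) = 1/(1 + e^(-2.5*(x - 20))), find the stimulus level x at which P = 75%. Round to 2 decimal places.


At P = 0.75: 0.75 = 1/(1 + e^(-k*(x-x0)))
Solving: e^(-k*(x-x0)) = 1/3
x = x0 + ln(3)/k
ln(3) = 1.0986
x = 20 + 1.0986/2.5
= 20 + 0.4394
= 20.44


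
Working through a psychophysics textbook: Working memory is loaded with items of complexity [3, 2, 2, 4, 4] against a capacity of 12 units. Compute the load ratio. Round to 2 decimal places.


Total complexity = 3 + 2 + 2 + 4 + 4 = 15
Load = total / capacity = 15 / 12
= 1.25


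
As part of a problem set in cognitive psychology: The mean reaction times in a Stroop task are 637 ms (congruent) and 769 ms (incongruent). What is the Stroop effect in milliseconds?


Stroop effect = RT(incongruent) - RT(congruent)
= 769 - 637
= 132 ms


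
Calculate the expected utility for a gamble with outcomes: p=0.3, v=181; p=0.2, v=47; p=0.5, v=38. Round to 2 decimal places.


EU = sum(p_i * v_i)
0.3 * 181 = 54.3
0.2 * 47 = 9.4
0.5 * 38 = 19.0
EU = 54.3 + 9.4 + 19.0
= 82.70


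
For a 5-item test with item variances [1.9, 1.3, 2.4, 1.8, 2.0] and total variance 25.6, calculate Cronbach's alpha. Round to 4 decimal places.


alpha = (k/(k-1)) * (1 - sum(s_i^2)/s_total^2)
sum(item variances) = 9.4
k/(k-1) = 5/4 = 1.25
1 - 9.4/25.6 = 1 - 0.367188 = 0.632812
alpha = 1.25 * 0.632812
= 0.7910


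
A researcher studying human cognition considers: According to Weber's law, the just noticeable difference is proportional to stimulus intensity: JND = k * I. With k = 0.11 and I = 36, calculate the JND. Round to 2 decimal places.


JND = k * I
JND = 0.11 * 36
= 3.96


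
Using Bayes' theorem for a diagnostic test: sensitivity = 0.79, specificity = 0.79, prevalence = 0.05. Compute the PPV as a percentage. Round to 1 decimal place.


PPV = (sens * prev) / (sens * prev + (1-spec) * (1-prev))
Numerator = 0.79 * 0.05 = 0.0395
P(positive and no disease) = (1 - spec) * (1 - prev) = (1 - 0.79) * (1 - 0.05) = 0.1995
Denominator = 0.0395 + 0.1995 = 0.239
PPV = 0.0395 / 0.239 = 0.165272
As percentage = 16.5


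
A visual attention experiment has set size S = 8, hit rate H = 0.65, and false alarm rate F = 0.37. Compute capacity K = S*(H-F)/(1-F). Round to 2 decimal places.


K = S * (H - F) / (1 - F)
H - F = 0.28
1 - F = 0.63
K = 8 * 0.28 / 0.63
= 3.56


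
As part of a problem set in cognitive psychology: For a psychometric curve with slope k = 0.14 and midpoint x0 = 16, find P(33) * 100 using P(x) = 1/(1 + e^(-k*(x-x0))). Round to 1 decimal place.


P(x) = 1/(1 + e^(-0.14*(33 - 16)))
Exponent = -0.14 * 17 = -2.38
e^(-2.38) = 0.092551
P = 1/(1 + 0.092551) = 0.915289
Percentage = 91.5


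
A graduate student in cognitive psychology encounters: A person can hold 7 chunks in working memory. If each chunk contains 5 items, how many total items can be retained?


Total items = chunks * items_per_chunk
= 7 * 5
= 35


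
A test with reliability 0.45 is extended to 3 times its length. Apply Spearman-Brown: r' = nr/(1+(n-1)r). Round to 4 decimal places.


r_new = n*r / (1 + (n-1)*r)
Numerator = 3 * 0.45 = 1.35
Denominator = 1 + 2 * 0.45 = 1.9
r_new = 1.35 / 1.9
= 0.7105


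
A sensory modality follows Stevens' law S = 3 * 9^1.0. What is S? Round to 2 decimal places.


S = 3 * 9^1.0
9^1.0 = 9.0
S = 3 * 9.0
= 27.00


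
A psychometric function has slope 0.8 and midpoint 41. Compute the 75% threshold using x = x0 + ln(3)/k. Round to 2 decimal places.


At P = 0.75: 0.75 = 1/(1 + e^(-k*(x-x0)))
Solving: e^(-k*(x-x0)) = 1/3
x = x0 + ln(3)/k
ln(3) = 1.0986
x = 41 + 1.0986/0.8
= 41 + 1.3732
= 42.37


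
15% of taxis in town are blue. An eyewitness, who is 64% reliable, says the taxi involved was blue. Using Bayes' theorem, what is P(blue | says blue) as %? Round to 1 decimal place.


P(blue | says blue) = P(says blue | blue)*P(blue) / [P(says blue | blue)*P(blue) + P(says blue | not blue)*P(not blue)]
Numerator = 0.64 * 0.15 = 0.096
False identification = 0.36 * 0.85 = 0.306
P = 0.096 / (0.096 + 0.306)
= 0.096 / 0.402
As percentage = 23.9


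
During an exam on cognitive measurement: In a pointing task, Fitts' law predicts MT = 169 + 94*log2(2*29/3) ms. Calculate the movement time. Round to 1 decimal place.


MT = 169 + 94 * log2(2*29/3)
2D/W = 19.333333
log2(19.333333) = 4.273
MT = 169 + 94 * 4.273
= 570.7 ms


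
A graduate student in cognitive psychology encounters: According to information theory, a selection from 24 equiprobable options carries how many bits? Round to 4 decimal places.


H = log2(n)
H = log2(24)
= 4.5850


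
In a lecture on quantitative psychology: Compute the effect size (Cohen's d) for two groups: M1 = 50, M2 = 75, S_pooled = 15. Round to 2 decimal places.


Cohen's d = (M1 - M2) / S_pooled
= (50 - 75) / 15
= -25 / 15
= -1.67


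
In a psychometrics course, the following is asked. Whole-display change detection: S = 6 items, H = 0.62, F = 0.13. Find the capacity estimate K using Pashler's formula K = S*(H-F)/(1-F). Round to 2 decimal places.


K = S * (H - F) / (1 - F)
H - F = 0.49
1 - F = 0.87
K = 6 * 0.49 / 0.87
= 3.38


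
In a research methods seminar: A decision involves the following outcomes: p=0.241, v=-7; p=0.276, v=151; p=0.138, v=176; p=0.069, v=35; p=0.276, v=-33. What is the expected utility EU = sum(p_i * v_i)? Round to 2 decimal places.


EU = sum(p_i * v_i)
0.241 * -7 = -1.687
0.276 * 151 = 41.676
0.138 * 176 = 24.288
0.069 * 35 = 2.415
0.276 * -33 = -9.108
EU = -1.687 + 41.676 + 24.288 + 2.415 + -9.108
= 57.58


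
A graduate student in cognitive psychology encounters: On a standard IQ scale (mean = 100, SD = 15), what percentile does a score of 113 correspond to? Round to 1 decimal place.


z = (IQ - mean) / SD
z = (113 - 100) / 15 = 0.8667
Percentile = Phi(0.8667) * 100
Phi(0.8667) = 0.806947
= 80.7


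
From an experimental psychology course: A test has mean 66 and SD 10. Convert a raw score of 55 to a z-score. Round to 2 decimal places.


z = (X - mu) / sigma
= (55 - 66) / 10
= -11 / 10
= -1.10


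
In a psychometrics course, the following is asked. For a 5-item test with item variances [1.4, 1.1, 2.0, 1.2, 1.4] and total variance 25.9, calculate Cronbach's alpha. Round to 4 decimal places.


alpha = (k/(k-1)) * (1 - sum(s_i^2)/s_total^2)
sum(item variances) = 7.1
k/(k-1) = 5/4 = 1.25
1 - 7.1/25.9 = 1 - 0.274131 = 0.725869
alpha = 1.25 * 0.725869
= 0.9073


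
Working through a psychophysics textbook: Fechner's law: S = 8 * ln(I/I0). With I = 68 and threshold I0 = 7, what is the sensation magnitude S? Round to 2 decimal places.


S = 8 * ln(68/7)
I/I0 = 9.714286
ln(9.714286) = 2.2736
S = 8 * 2.2736
= 18.19


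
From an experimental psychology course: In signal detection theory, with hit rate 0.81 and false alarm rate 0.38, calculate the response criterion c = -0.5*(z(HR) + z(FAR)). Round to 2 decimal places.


c = -0.5 * (z(HR) + z(FAR))
z(0.81) = 0.8779
z(0.38) = -0.3055
c = -0.5 * (0.8779 + -0.3055)
= -0.5 * 0.5724
= -0.29


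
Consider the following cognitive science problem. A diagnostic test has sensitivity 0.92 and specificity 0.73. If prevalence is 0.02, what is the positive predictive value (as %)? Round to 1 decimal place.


PPV = (sens * prev) / (sens * prev + (1-spec) * (1-prev))
Numerator = 0.92 * 0.02 = 0.0184
P(positive and no disease) = (1 - spec) * (1 - prev) = (1 - 0.73) * (1 - 0.02) = 0.2646
Denominator = 0.0184 + 0.2646 = 0.283
PPV = 0.0184 / 0.283 = 0.065018
As percentage = 6.5


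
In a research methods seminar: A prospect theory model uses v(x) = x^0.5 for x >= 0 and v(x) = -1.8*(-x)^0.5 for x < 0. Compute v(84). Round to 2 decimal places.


Since x = 84 >= 0, use v(x) = x^0.5
84^0.5 = 9.1652
v(84) = 9.17


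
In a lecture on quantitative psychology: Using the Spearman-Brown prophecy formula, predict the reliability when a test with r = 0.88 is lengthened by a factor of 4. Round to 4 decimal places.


r_new = n*r / (1 + (n-1)*r)
Numerator = 4 * 0.88 = 3.52
Denominator = 1 + 3 * 0.88 = 3.64
r_new = 3.52 / 3.64
= 0.9670


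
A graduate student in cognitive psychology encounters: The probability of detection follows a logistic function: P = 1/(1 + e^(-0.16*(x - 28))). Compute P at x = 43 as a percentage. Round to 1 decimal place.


P(x) = 1/(1 + e^(-0.16*(43 - 28)))
Exponent = -0.16 * 15 = -2.4
e^(-2.4) = 0.090718
P = 1/(1 + 0.090718) = 0.916827
Percentage = 91.7


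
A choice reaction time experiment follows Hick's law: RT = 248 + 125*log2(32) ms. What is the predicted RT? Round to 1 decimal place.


RT = 248 + 125 * log2(32)
log2(32) = 5.0
RT = 248 + 125 * 5.0
= 248 + 625.0
= 873.0 ms


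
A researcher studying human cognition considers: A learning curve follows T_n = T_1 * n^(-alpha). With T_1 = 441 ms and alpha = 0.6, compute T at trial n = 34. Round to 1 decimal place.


T_n = 441 * 34^(-0.6)
34^(-0.6) = 0.120535
T_n = 441 * 0.120535
= 53.2 ms


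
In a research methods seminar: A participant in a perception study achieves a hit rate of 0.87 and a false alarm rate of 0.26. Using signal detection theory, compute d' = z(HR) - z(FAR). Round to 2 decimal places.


d' = z(HR) - z(FAR)
z(0.87) = 1.1264
z(0.26) = -0.6433
d' = 1.1264 - -0.6433
= 1.77


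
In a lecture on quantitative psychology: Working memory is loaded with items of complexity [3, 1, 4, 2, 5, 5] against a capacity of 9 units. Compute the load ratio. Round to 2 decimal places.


Total complexity = 3 + 1 + 4 + 2 + 5 + 5 = 20
Load = total / capacity = 20 / 9
= 2.22


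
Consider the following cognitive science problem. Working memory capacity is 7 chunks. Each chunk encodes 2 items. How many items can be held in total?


Total items = chunks * items_per_chunk
= 7 * 2
= 14


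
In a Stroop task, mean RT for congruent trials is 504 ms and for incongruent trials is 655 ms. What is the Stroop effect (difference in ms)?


Stroop effect = RT(incongruent) - RT(congruent)
= 655 - 504
= 151 ms


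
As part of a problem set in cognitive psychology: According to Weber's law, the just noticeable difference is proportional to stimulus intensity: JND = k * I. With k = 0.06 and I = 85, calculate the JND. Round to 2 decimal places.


JND = k * I
JND = 0.06 * 85
= 5.10


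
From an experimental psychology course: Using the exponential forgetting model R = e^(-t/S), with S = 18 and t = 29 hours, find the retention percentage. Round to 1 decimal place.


R = e^(-t/S)
-t/S = -29/18 = -1.611111
R = e^(-1.611111) = 0.199666
Percentage = 0.199666 * 100
= 20.0


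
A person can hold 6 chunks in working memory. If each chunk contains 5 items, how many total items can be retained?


Total items = chunks * items_per_chunk
= 6 * 5
= 30


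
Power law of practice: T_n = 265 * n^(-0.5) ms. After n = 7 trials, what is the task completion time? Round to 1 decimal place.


T_n = 265 * 7^(-0.5)
7^(-0.5) = 0.377964
T_n = 265 * 0.377964
= 100.2 ms


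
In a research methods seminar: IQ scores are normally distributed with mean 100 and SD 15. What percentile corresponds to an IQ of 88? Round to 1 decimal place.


z = (IQ - mean) / SD
z = (88 - 100) / 15 = -0.8
Percentile = Phi(-0.8) * 100
Phi(-0.8) = 0.211855
= 21.2


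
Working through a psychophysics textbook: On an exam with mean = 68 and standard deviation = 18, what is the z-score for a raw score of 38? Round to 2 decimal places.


z = (X - mu) / sigma
= (38 - 68) / 18
= -30 / 18
= -1.67


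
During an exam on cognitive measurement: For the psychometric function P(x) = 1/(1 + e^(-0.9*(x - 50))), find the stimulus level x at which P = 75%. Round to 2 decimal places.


At P = 0.75: 0.75 = 1/(1 + e^(-k*(x-x0)))
Solving: e^(-k*(x-x0)) = 1/3
x = x0 + ln(3)/k
ln(3) = 1.0986
x = 50 + 1.0986/0.9
= 50 + 1.2207
= 51.22


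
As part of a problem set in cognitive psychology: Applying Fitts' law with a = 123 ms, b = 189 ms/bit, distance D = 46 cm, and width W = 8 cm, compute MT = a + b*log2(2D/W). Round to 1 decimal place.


MT = 123 + 189 * log2(2*46/8)
2D/W = 11.5
log2(11.5) = 3.5236
MT = 123 + 189 * 3.5236
= 789.0 ms


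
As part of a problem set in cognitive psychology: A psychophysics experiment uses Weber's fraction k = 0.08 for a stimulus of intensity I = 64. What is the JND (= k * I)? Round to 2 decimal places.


JND = k * I
JND = 0.08 * 64
= 5.12


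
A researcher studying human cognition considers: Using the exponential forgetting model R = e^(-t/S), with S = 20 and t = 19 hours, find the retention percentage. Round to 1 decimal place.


R = e^(-t/S)
-t/S = -19/20 = -0.95
R = e^(-0.95) = 0.386741
Percentage = 0.386741 * 100
= 38.7


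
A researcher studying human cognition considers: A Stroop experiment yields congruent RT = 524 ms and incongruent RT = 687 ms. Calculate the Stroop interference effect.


Stroop effect = RT(incongruent) - RT(congruent)
= 687 - 524
= 163 ms


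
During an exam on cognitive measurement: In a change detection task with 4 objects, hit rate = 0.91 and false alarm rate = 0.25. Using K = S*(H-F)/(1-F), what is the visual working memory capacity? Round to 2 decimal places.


K = S * (H - F) / (1 - F)
H - F = 0.66
1 - F = 0.75
K = 4 * 0.66 / 0.75
= 3.52


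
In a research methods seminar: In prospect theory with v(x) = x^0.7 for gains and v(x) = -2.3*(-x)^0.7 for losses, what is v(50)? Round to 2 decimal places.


Since x = 50 >= 0, use v(x) = x^0.7
50^0.7 = 15.4625
v(50) = 15.46


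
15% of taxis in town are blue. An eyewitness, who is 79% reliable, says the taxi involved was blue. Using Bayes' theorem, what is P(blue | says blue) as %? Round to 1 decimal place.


P(blue | says blue) = P(says blue | blue)*P(blue) / [P(says blue | blue)*P(blue) + P(says blue | not blue)*P(not blue)]
Numerator = 0.79 * 0.15 = 0.1185
False identification = 0.21 * 0.85 = 0.1785
P = 0.1185 / (0.1185 + 0.1785)
= 0.1185 / 0.297
As percentage = 39.9


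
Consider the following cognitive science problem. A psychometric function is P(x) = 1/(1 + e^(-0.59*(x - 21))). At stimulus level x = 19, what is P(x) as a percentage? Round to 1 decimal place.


P(x) = 1/(1 + e^(-0.59*(19 - 21)))
Exponent = -0.59 * -2 = 1.18
e^(1.18) = 3.254374
P = 1/(1 + 3.254374) = 0.235052
Percentage = 23.5


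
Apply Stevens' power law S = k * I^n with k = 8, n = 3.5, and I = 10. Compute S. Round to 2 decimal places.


S = 8 * 10^3.5
10^3.5 = 3162.2777
S = 8 * 3162.2777
= 25298.22


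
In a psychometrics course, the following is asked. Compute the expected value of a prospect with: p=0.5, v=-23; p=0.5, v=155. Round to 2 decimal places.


EU = sum(p_i * v_i)
0.5 * -23 = -11.5
0.5 * 155 = 77.5
EU = -11.5 + 77.5
= 66.00


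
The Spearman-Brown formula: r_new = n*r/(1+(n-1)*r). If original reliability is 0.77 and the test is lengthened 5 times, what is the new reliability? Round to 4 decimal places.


r_new = n*r / (1 + (n-1)*r)
Numerator = 5 * 0.77 = 3.85
Denominator = 1 + 4 * 0.77 = 4.08
r_new = 3.85 / 4.08
= 0.9436


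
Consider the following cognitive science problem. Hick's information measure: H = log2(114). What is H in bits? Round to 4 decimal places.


H = log2(n)
H = log2(114)
= 6.8329


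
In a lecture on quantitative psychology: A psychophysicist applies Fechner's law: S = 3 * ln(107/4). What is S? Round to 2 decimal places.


S = 3 * ln(107/4)
I/I0 = 26.75
ln(26.75) = 3.2865
S = 3 * 3.2865
= 9.86


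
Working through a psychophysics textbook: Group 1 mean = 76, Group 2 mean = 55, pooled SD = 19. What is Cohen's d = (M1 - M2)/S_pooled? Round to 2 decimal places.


Cohen's d = (M1 - M2) / S_pooled
= (76 - 55) / 19
= 21 / 19
= 1.11


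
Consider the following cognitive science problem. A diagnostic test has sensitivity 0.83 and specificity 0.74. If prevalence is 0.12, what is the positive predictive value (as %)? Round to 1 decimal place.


PPV = (sens * prev) / (sens * prev + (1-spec) * (1-prev))
Numerator = 0.83 * 0.12 = 0.0996
P(positive and no disease) = (1 - spec) * (1 - prev) = (1 - 0.74) * (1 - 0.12) = 0.2288
Denominator = 0.0996 + 0.2288 = 0.3284
PPV = 0.0996 / 0.3284 = 0.303289
As percentage = 30.3


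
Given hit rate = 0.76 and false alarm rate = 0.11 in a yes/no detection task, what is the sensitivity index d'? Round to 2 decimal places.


d' = z(HR) - z(FAR)
z(0.76) = 0.7063
z(0.11) = -1.2265
d' = 0.7063 - -1.2265
= 1.93


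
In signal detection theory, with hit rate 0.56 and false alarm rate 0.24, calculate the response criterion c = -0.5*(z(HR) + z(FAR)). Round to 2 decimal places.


c = -0.5 * (z(HR) + z(FAR))
z(0.56) = 0.151
z(0.24) = -0.7063
c = -0.5 * (0.151 + -0.7063)
= -0.5 * -0.5553
= 0.28


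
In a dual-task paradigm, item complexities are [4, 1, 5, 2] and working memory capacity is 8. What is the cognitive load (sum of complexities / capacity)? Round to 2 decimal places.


Total complexity = 4 + 1 + 5 + 2 = 12
Load = total / capacity = 12 / 8
= 1.50


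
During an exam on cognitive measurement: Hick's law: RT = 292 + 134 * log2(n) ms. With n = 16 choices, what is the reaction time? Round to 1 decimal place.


RT = 292 + 134 * log2(16)
log2(16) = 4.0
RT = 292 + 134 * 4.0
= 292 + 536.0
= 828.0 ms


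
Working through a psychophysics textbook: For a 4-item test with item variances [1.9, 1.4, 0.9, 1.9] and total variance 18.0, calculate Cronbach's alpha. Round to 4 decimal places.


alpha = (k/(k-1)) * (1 - sum(s_i^2)/s_total^2)
sum(item variances) = 6.1
k/(k-1) = 4/3 = 1.333333
1 - 6.1/18.0 = 1 - 0.338889 = 0.661111
alpha = 1.333333 * 0.661111
= 0.8815


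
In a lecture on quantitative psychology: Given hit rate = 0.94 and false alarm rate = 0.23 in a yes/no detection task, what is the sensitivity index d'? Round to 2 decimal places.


d' = z(HR) - z(FAR)
z(0.94) = 1.5548
z(0.23) = -0.7388
d' = 1.5548 - -0.7388
= 2.29


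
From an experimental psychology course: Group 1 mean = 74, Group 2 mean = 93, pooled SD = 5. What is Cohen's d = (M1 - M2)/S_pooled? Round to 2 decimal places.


Cohen's d = (M1 - M2) / S_pooled
= (74 - 93) / 5
= -19 / 5
= -3.80


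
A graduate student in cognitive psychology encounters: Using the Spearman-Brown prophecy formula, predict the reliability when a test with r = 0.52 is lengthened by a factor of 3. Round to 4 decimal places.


r_new = n*r / (1 + (n-1)*r)
Numerator = 3 * 0.52 = 1.56
Denominator = 1 + 2 * 0.52 = 2.04
r_new = 1.56 / 2.04
= 0.7647


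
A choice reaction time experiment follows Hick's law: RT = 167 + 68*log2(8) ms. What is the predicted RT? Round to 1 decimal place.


RT = 167 + 68 * log2(8)
log2(8) = 3.0
RT = 167 + 68 * 3.0
= 167 + 204.0
= 371.0 ms


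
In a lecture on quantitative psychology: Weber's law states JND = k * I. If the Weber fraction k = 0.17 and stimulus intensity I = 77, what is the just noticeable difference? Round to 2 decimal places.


JND = k * I
JND = 0.17 * 77
= 13.09


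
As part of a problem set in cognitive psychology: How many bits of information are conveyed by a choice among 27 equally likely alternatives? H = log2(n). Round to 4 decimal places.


H = log2(n)
H = log2(27)
= 4.7549


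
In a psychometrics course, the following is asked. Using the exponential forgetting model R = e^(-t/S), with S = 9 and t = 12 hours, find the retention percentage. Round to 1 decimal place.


R = e^(-t/S)
-t/S = -12/9 = -1.333333
R = e^(-1.333333) = 0.263597
Percentage = 0.263597 * 100
= 26.4


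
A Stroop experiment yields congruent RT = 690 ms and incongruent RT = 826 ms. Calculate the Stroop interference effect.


Stroop effect = RT(incongruent) - RT(congruent)
= 826 - 690
= 136 ms


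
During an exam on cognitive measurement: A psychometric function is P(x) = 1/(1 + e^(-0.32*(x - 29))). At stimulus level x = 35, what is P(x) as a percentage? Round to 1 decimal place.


P(x) = 1/(1 + e^(-0.32*(35 - 29)))
Exponent = -0.32 * 6 = -1.92
e^(-1.92) = 0.146607
P = 1/(1 + 0.146607) = 0.872138
Percentage = 87.2


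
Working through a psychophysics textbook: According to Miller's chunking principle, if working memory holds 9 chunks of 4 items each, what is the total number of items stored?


Total items = chunks * items_per_chunk
= 9 * 4
= 36


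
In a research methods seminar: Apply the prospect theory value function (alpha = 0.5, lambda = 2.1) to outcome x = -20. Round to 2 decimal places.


Since x = -20 < 0, use v(x) = -lambda*(-x)^alpha
(-x) = 20
20^0.5 = 4.4721
v(-20) = -2.1 * 4.4721
= -9.39


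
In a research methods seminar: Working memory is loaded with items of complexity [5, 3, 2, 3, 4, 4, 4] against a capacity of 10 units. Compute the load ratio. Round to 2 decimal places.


Total complexity = 5 + 3 + 2 + 3 + 4 + 4 + 4 = 25
Load = total / capacity = 25 / 10
= 2.50


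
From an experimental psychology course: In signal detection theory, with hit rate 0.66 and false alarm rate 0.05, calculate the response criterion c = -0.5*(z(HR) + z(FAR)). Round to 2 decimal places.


c = -0.5 * (z(HR) + z(FAR))
z(0.66) = 0.4125
z(0.05) = -1.6449
c = -0.5 * (0.4125 + -1.6449)
= -0.5 * -1.2324
= 0.62


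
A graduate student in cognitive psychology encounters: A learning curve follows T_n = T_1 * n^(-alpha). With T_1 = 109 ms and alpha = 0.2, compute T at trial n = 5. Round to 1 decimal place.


T_n = 109 * 5^(-0.2)
5^(-0.2) = 0.72478
T_n = 109 * 0.72478
= 79.0 ms


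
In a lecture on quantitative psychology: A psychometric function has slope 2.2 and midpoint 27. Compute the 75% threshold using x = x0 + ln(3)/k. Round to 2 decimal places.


At P = 0.75: 0.75 = 1/(1 + e^(-k*(x-x0)))
Solving: e^(-k*(x-x0)) = 1/3
x = x0 + ln(3)/k
ln(3) = 1.0986
x = 27 + 1.0986/2.2
= 27 + 0.4994
= 27.50


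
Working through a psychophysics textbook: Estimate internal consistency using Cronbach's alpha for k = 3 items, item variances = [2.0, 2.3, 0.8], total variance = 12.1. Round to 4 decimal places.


alpha = (k/(k-1)) * (1 - sum(s_i^2)/s_total^2)
sum(item variances) = 5.1
k/(k-1) = 3/2 = 1.5
1 - 5.1/12.1 = 1 - 0.421488 = 0.578512
alpha = 1.5 * 0.578512
= 0.8678


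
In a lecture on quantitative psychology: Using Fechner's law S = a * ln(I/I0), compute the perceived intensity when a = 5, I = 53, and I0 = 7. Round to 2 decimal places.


S = 5 * ln(53/7)
I/I0 = 7.571429
ln(7.571429) = 2.0244
S = 5 * 2.0244
= 10.12


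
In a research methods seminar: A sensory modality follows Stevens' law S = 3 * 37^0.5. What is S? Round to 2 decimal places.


S = 3 * 37^0.5
37^0.5 = 6.0828
S = 3 * 6.0828
= 18.25


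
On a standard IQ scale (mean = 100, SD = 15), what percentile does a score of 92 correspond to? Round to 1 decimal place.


z = (IQ - mean) / SD
z = (92 - 100) / 15 = -0.5333
Percentile = Phi(-0.5333) * 100
Phi(-0.5333) = 0.296913
= 29.7


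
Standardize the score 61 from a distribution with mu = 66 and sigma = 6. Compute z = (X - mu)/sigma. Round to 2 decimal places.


z = (X - mu) / sigma
= (61 - 66) / 6
= -5 / 6
= -0.83


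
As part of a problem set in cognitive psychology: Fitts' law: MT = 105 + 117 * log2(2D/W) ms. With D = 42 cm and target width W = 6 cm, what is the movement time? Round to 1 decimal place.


MT = 105 + 117 * log2(2*42/6)
2D/W = 14.0
log2(14.0) = 3.8074
MT = 105 + 117 * 3.8074
= 550.5 ms


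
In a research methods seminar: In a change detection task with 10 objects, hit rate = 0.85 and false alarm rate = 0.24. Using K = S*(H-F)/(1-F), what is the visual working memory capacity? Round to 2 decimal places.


K = S * (H - F) / (1 - F)
H - F = 0.61
1 - F = 0.76
K = 10 * 0.61 / 0.76
= 8.03


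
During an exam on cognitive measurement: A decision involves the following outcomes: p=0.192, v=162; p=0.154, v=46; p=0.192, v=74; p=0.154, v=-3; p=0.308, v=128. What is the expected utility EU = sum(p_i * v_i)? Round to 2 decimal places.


EU = sum(p_i * v_i)
0.192 * 162 = 31.104
0.154 * 46 = 7.084
0.192 * 74 = 14.208
0.154 * -3 = -0.462
0.308 * 128 = 39.424
EU = 31.104 + 7.084 + 14.208 + -0.462 + 39.424
= 91.36


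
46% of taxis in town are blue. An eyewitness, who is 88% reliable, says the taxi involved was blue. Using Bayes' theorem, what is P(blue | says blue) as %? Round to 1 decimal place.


P(blue | says blue) = P(says blue | blue)*P(blue) / [P(says blue | blue)*P(blue) + P(says blue | not blue)*P(not blue)]
Numerator = 0.88 * 0.46 = 0.4048
False identification = 0.12 * 0.54 = 0.0648
P = 0.4048 / (0.4048 + 0.0648)
= 0.4048 / 0.4696
As percentage = 86.2


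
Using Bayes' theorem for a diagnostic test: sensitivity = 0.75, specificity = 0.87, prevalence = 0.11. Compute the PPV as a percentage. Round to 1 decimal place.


PPV = (sens * prev) / (sens * prev + (1-spec) * (1-prev))
Numerator = 0.75 * 0.11 = 0.0825
P(positive and no disease) = (1 - spec) * (1 - prev) = (1 - 0.87) * (1 - 0.11) = 0.1157
Denominator = 0.0825 + 0.1157 = 0.1982
PPV = 0.0825 / 0.1982 = 0.416246
As percentage = 41.6


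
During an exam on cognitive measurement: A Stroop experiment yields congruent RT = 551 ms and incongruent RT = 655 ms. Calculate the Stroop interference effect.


Stroop effect = RT(incongruent) - RT(congruent)
= 655 - 551
= 104 ms


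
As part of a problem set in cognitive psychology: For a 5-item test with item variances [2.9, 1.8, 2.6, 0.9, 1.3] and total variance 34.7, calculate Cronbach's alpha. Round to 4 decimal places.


alpha = (k/(k-1)) * (1 - sum(s_i^2)/s_total^2)
sum(item variances) = 9.5
k/(k-1) = 5/4 = 1.25
1 - 9.5/34.7 = 1 - 0.273775 = 0.726225
alpha = 1.25 * 0.726225
= 0.9078
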